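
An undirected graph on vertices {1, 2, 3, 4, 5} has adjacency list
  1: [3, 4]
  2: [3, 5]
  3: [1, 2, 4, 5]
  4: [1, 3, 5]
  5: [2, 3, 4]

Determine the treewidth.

A width-2 tree decomposition is:
Bags: B1 = {2, 3, 5}  B2 = {3, 4, 5}  B3 = {1, 3, 4}
Tree: B1–B2, B2–B3
Each bag holds 3 vertices, so the decomposition has width 2, which upper-bounds the treewidth. On the other hand G contains the 3-clique {2, 3, 5}. A clique must lie in a single bag of any decomposition, so no decomposition can have width below 2. The upper and lower bounds meet at 2, so that is the treewidth.

2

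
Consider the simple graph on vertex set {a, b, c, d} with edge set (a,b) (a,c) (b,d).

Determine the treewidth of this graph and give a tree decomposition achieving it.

The largest bag has 2 vertices, giving width 1; this decomposition certifies tw(G) ≤ 1. Any graph with an edge has treewidth ≥ 1, and G has the edge d–b. The upper and lower bounds meet at 1, so that is the treewidth.

Treewidth 1.
Bags: B1 = {b, d}  B2 = {a, b}  B3 = {a, c}
Tree: B1–B2, B2–B3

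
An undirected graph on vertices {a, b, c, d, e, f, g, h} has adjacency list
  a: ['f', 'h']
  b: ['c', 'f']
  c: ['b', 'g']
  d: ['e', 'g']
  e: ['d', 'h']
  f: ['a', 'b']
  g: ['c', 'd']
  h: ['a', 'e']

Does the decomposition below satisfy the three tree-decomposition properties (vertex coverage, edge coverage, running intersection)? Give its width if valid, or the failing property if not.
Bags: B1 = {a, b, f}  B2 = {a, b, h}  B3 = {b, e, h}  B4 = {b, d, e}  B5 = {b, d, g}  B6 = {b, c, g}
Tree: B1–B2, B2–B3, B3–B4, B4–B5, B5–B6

Yes; width 2.

Every vertex of G appears in some bag (union = {a, b, c, d, e, f, g, h}); every edge is covered by a bag; and for each vertex v the set of bags containing v is connected in the bag tree. The decomposition is therefore valid. The largest bag has 3 vertices, so the width is 2.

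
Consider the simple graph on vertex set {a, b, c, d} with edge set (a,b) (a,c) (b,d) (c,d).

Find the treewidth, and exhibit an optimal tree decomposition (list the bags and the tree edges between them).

Treewidth 2.
One such decomposition:
Bags: B1 = {b, c, d}  B2 = {a, b, c}
Tree: B1–B2

Every bag has size at most 3, so the width is 3 − 1 = 2 and tw(G) ≤ 2. The edges c–d–b–a–c form a cycle, so G is not a tree and its treewidth is at least 2. The upper and lower bounds meet at 2, so that is the treewidth.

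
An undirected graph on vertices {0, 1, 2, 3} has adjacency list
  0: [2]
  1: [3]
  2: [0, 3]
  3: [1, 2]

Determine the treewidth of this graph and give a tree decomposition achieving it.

Treewidth 1.
Bags: B1 = {2, 3}  B2 = {1, 3}  B3 = {0, 2}
Tree: B1–B2, B1–B3

The largest bag has 2 vertices, giving width 1; this decomposition certifies tw(G) ≤ 1. G has an edge, so its treewidth is at least 1. Hence tw(G) = 1 exactly.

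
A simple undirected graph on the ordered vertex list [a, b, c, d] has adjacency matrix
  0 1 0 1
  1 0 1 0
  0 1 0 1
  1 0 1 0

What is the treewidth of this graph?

A width-2 tree decomposition is:
Bags: B1 = {a, b, c}  B2 = {a, c, d}
Tree: B1–B2
The largest bag has 3 vertices, giving width 2; this decomposition certifies tw(G) ≤ 2. The edges c–b–a–d–c form a cycle, so G is not a tree and its treewidth is at least 2. Therefore the treewidth is 2.

2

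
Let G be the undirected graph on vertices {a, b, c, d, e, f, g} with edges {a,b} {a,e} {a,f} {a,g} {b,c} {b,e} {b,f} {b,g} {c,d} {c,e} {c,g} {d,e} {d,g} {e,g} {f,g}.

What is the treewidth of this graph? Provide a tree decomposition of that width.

Treewidth 3.
Bags: B1 = {a, b, e, g}  B2 = {b, c, e, g}  B3 = {c, d, e, g}  B4 = {a, b, f, g}
Tree: B1–B2, B2–B3, B1–B4

Every bag has size at most 4, so the width is 4 − 1 = 3 and tw(G) ≤ 3. Conversely, {c, d, e, g} is a clique of size 4, and the vertices of any clique must share a bag in every tree decomposition; so some bag has ≥ 4 vertices and tw(G) ≥ 3. Combining the bounds, tw(G) = 3.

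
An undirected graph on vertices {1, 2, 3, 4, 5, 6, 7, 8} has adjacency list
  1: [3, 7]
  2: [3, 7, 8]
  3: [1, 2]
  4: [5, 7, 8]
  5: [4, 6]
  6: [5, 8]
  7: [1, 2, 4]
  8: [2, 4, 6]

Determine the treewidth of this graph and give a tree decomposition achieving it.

Treewidth 2.
One optimal decomposition is:
Bags: B1 = {4, 5, 6}  B2 = {4, 6, 8}  B3 = {4, 7, 8}  B4 = {2, 7, 8}  B5 = {1, 2, 7}  B6 = {1, 2, 3}
Tree: B1–B2, B2–B3, B3–B4, B4–B5, B5–B6

Every bag has size at most 3, so the width is 3 − 1 = 2 and tw(G) ≤ 2. Since 5–6–8–4–5 is a cycle in G, G is not acyclic. Forests are exactly the graphs of treewidth ≤ 1, so tw(G) ≥ 2. The upper and lower bounds meet at 2, so that is the treewidth.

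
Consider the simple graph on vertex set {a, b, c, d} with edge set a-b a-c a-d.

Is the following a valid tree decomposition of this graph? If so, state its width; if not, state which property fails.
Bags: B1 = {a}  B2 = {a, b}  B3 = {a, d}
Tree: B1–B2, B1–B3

No — vertex c appears in no bag.

A tree decomposition must satisfy three properties: every vertex lies in some bag; for every edge, both endpoints lie together in some bag; and for every vertex, the bags containing it form a connected subtree. Here vertex c appears in no bag, so the decomposition is invalid.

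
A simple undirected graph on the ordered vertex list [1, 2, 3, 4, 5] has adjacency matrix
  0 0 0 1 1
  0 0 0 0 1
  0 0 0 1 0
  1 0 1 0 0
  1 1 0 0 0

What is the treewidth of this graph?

1

A width-1 tree decomposition is:
Bags: B1 = {2, 5}  B2 = {1, 5}  B3 = {1, 4}  B4 = {3, 4}
Tree: B1–B2, B2–B3, B3–B4
Every bag has size at most 2, so the width is 2 − 1 = 1 and tw(G) ≤ 1. Any graph with an edge has treewidth ≥ 1, and G has the edge 2–5. Combining the bounds, tw(G) = 1.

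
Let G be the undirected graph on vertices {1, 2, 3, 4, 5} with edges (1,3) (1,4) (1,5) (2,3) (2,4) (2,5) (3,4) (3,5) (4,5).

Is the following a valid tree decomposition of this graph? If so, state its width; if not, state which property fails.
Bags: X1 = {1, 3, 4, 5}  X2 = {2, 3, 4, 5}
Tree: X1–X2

Vertex coverage: the bags together contain {1, 2, 3, 4, 5}, the full vertex set. Edge coverage: each edge of G has both endpoints in at least one bag. Running intersection: for every vertex, the bags containing it form a connected subtree. All three properties hold, so this is a valid tree decomposition of width max|bag| − 1 = 3, and hence tw(G) ≤ 3.

Yes; width 3.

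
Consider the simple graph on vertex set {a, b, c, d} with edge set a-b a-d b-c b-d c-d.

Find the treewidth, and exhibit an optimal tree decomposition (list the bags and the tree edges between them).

Treewidth 2.
One such decomposition:
Bags: B1 = {b, c, d}  B2 = {a, b, d}
Tree: B1–B2

Every bag has size at most 3, so the width is 3 − 1 = 2 and tw(G) ≤ 2. Conversely, {b, c, d} is a clique of size 3, and the vertices of any clique must share a bag in every tree decomposition; so some bag has ≥ 3 vertices and tw(G) ≥ 2. Hence tw(G) = 2 exactly.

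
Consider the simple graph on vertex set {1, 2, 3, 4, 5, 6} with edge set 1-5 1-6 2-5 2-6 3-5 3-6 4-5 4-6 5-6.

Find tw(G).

A width-2 tree decomposition is:
Bags: B1 = {4, 5, 6}  B2 = {3, 5, 6}  B3 = {2, 5, 6}  B4 = {1, 5, 6}
Tree: B1–B2, B2–B3, B2–B4
Each bag holds 3 vertices, so the decomposition has width 2, which upper-bounds the treewidth. On the other hand G contains the 3-clique {1, 5, 6}. A clique must lie in a single bag of any decomposition, so no decomposition can have width below 2. Therefore the treewidth is 2.

2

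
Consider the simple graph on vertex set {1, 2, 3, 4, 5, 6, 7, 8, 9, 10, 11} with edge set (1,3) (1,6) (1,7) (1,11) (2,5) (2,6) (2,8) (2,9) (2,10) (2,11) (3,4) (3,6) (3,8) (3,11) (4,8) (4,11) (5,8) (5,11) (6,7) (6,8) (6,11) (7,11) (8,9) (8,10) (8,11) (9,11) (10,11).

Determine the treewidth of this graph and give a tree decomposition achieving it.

Each bag holds 4 vertices, so the decomposition has width 3, which upper-bounds the treewidth. For the lower bound, the 4 vertices {2, 8, 9, 11} are pairwise adjacent, and any tree decomposition puts a clique entirely inside one bag — forcing width ≥ 3. Hence tw(G) = 3 exactly.

Treewidth 3.
Bags: B1 = {2, 6, 8, 11}  B2 = {3, 6, 8, 11}  B3 = {1, 3, 6, 11}  B4 = {2, 8, 10, 11}  B5 = {3, 4, 8, 11}  B6 = {2, 5, 8, 11}  B7 = {2, 8, 9, 11}  B8 = {1, 6, 7, 11}
Tree: B1–B2, B2–B3, B1–B4, B2–B5, B4–B6, B6–B7, B3–B8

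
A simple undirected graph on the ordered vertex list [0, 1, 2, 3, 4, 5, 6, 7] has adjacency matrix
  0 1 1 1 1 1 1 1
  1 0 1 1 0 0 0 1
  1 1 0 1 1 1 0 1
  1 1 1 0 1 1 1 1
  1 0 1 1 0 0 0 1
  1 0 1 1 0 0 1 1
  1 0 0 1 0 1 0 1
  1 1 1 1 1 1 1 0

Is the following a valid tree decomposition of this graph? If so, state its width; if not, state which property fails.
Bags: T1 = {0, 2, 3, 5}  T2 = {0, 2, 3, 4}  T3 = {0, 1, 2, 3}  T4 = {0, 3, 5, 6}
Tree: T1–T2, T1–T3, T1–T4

A tree decomposition must satisfy three properties: every vertex lies in some bag; for every edge, both endpoints lie together in some bag; and for every vertex, the bags containing it form a connected subtree. Here vertex 7 appears in no bag, so the decomposition is invalid.

No — vertex 7 appears in no bag.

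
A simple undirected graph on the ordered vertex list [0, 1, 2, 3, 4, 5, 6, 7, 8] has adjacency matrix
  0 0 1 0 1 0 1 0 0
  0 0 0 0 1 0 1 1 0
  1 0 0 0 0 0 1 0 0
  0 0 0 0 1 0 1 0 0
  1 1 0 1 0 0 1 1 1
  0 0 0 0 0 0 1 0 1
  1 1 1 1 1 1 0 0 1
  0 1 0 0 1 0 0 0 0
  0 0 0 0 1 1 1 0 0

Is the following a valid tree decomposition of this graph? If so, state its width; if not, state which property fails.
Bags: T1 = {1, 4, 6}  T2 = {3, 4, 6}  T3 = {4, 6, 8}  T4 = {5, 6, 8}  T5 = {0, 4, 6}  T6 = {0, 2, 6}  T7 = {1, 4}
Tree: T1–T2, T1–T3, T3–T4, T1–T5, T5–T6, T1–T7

No — vertex 7 appears in no bag.

A tree decomposition must satisfy three properties: every vertex lies in some bag; for every edge, both endpoints lie together in some bag; and for every vertex, the bags containing it form a connected subtree. Here vertex 7 appears in no bag, so the decomposition is invalid.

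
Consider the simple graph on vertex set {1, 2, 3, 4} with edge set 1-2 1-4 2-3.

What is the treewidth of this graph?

1

A width-1 tree decomposition is:
Bags: B1 = {2, 3}  B2 = {1, 2}  B3 = {1, 4}
Tree: B1–B2, B2–B3
Every bag has size at most 2, so the width is 2 − 1 = 1 and tw(G) ≤ 1. G has an edge, so its treewidth is at least 1. Therefore the treewidth is 1.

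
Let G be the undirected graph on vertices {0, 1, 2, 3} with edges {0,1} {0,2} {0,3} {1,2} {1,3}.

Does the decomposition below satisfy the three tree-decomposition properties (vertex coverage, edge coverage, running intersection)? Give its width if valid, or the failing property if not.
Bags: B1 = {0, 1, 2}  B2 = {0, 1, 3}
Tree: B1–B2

Yes; width 2.

Every vertex of G appears in some bag (union = {0, 1, 2, 3}); every edge is covered by a bag; and for each vertex v the set of bags containing v is connected in the bag tree. The decomposition is therefore valid. The largest bag has 3 vertices, so the width is 2.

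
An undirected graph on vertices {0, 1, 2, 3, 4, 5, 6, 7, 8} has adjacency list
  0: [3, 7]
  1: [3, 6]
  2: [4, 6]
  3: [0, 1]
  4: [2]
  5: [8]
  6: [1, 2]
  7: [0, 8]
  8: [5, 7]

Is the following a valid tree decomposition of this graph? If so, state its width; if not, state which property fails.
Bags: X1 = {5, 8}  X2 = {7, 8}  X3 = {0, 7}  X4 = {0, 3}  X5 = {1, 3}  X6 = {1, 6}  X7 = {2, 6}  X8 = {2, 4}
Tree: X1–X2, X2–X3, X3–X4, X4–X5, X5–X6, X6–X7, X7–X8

Checking the three conditions: (i) the bags cover all of {0, 1, 2, 3, 4, 5, 6, 7, 8}; (ii) for each edge, some bag contains both endpoints; (iii) the bags containing any fixed vertex form a subtree. All hold, so the decomposition is valid with width 2 − 1 = 1.

Yes; width 1.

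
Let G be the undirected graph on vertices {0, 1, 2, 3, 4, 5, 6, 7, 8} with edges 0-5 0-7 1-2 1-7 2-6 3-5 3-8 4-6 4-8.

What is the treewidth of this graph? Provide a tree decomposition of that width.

Treewidth 2.
Bags: B1 = {3, 5, 8}  B2 = {0, 5, 8}  B3 = {0, 7, 8}  B4 = {1, 7, 8}  B5 = {1, 2, 8}  B6 = {2, 6, 8}  B7 = {4, 6, 8}
Tree: B1–B2, B2–B3, B3–B4, B4–B5, B5–B6, B6–B7

The largest bag has 3 vertices, giving width 2; this decomposition certifies tw(G) ≤ 2. For the lower bound, G contains the cycle 8–3–5–0–7–1–2–6–4–8, so G is not a forest; only forests have treewidth ≤ 1, hence tw(G) ≥ 2. Hence tw(G) = 2 exactly.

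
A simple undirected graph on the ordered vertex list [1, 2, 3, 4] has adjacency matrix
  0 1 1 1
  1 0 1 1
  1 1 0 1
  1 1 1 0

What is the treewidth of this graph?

A width-3 tree decomposition is:
Bags: B1 = {1, 2, 3, 4}
Tree: (single bag)
A single bag containing all 4 vertices is trivially a valid decomposition of width 3. Conversely, {1, 2, 3, 4} is a clique of size 4, and the vertices of any clique must share a bag in every tree decomposition; so some bag has ≥ 4 vertices and tw(G) ≥ 3. The upper and lower bounds meet at 3, so that is the treewidth.

3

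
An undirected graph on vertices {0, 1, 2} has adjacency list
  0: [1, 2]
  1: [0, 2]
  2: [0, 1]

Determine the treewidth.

2

A width-2 tree decomposition is:
Bags: B1 = {0, 1, 2}
Tree: (single bag)
With just one bag of size 3, the width is 3 − 1 = 2, so tw(G) ≤ 2. On the other hand G contains the 3-clique {0, 1, 2}. A clique must lie in a single bag of any decomposition, so no decomposition can have width below 2. Combining the bounds, tw(G) = 2.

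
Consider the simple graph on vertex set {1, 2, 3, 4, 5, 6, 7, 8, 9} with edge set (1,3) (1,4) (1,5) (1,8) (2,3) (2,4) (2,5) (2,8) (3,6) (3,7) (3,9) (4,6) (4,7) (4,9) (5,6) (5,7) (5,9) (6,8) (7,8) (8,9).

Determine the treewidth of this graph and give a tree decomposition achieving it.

Treewidth 4.
Bags: B1 = {2, 3, 4, 5, 8}  B2 = {1, 3, 4, 5, 8}  B3 = {3, 4, 5, 8, 9}  B4 = {3, 4, 5, 6, 8}  B5 = {3, 4, 5, 7, 8}
Tree: B1–B2, B2–B3, B3–B4, B4–B5

Each bag holds 5 vertices, so the decomposition has width 4, which upper-bounds the treewidth. For the lower bound: the 5 vertex sets {2,5}, {1,3}, {4,9}, {8}, {6} are disjoint, each induces a connected subgraph, and every pair is joined by at least one edge of G. Contracting each set to a single vertex therefore yields K_{5} as a minor, and since treewidth is minor-monotone, tw(G) ≥ tw(K_{5}) = 4. Combining the bounds, tw(G) = 4.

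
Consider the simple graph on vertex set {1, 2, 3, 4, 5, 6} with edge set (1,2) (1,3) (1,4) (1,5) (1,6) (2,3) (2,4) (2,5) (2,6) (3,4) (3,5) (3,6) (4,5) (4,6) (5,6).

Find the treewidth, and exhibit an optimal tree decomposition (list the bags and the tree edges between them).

A single bag containing all 6 vertices is trivially a valid decomposition of width 5. On the other hand G contains the 6-clique {1, 2, 3, 4, 5, 6}. A clique must lie in a single bag of any decomposition, so no decomposition can have width below 5. Hence tw(G) = 5 exactly.

Treewidth 5.
One such decomposition:
Bags: B1 = {1, 2, 3, 4, 5, 6}
Tree: (single bag)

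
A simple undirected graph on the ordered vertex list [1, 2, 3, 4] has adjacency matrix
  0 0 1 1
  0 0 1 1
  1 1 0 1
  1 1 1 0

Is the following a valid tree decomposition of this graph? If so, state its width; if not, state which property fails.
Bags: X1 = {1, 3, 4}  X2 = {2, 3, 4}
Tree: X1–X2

Yes; width 2.

Every vertex of G appears in some bag (union = {1, 2, 3, 4}); every edge is covered by a bag; and for each vertex v the set of bags containing v is connected in the bag tree. The decomposition is therefore valid. The largest bag has 3 vertices, so the width is 2.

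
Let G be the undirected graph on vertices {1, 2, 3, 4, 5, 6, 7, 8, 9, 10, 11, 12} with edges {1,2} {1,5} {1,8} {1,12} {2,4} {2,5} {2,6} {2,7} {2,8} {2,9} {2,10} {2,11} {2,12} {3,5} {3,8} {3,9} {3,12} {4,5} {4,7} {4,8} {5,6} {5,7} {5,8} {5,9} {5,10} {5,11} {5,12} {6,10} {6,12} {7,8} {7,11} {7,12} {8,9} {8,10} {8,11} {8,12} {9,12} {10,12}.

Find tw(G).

4

A width-4 tree decomposition is:
Bags: B1 = {2, 5, 8, 9, 12}  B2 = {2, 5, 7, 8, 12}  B3 = {3, 5, 8, 9, 12}  B4 = {2, 5, 7, 8, 11}  B5 = {2, 5, 8, 10, 12}  B6 = {1, 2, 5, 8, 12}  B7 = {2, 5, 6, 10, 12}  B8 = {2, 4, 5, 7, 8}
Tree: B1–B2, B1–B3, B2–B4, B1–B5, B5–B6, B5–B7, B2–B8
The largest bag has 5 vertices, giving width 4; this decomposition certifies tw(G) ≤ 4. For the lower bound, the 5 vertices {2, 5, 7, 8, 11} are pairwise adjacent, and any tree decomposition puts a clique entirely inside one bag — forcing width ≥ 4. Therefore the treewidth is 4.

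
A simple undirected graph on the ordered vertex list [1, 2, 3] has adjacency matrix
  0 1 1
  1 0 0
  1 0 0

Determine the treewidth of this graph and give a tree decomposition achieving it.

Each bag holds 2 vertices, so the decomposition has width 1, which upper-bounds the treewidth. Since G has at least one edge (e.g. 1–3), it is not an edgeless graph, so tw(G) ≥ 1. The upper and lower bounds meet at 1, so that is the treewidth.

Treewidth 1.
One such decomposition:
Bags: B1 = {1, 3}  B2 = {1, 2}
Tree: B1–B2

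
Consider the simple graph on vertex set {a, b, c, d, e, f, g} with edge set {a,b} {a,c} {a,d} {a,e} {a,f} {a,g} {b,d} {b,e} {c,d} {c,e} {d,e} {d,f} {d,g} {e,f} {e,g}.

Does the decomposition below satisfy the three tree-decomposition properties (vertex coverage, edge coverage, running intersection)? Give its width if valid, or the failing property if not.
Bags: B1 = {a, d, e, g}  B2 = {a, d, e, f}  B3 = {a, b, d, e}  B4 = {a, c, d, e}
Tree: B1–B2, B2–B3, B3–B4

Checking the three conditions: (i) the bags cover all of {a, b, c, d, e, f, g}; (ii) for each edge, some bag contains both endpoints; (iii) the bags containing any fixed vertex form a subtree. All hold, so the decomposition is valid with width 4 − 1 = 3.

Yes; width 3.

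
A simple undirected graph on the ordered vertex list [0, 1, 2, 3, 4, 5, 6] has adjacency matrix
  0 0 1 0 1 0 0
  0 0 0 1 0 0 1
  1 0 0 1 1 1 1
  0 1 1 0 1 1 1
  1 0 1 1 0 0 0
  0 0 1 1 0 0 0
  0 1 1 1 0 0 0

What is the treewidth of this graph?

2

A width-2 tree decomposition is:
Bags: B1 = {2, 3, 6}  B2 = {2, 3, 4}  B3 = {2, 3, 5}  B4 = {0, 2, 4}  B5 = {1, 3, 6}
Tree: B1–B2, B1–B3, B2–B4, B1–B5
Every bag has size at most 3, so the width is 3 − 1 = 2 and tw(G) ≤ 2. For the lower bound, the 3 vertices {1, 3, 6} are pairwise adjacent, and any tree decomposition puts a clique entirely inside one bag — forcing width ≥ 2. Therefore the treewidth is 2.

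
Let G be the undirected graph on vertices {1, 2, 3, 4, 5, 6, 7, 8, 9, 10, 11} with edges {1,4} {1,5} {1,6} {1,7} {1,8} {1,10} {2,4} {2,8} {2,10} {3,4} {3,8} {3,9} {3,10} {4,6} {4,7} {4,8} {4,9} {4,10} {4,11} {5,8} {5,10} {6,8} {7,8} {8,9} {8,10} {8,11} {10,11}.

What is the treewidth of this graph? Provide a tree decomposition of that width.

Every bag has size at most 4, so the width is 4 − 1 = 3 and tw(G) ≤ 3. Conversely, {3, 4, 8, 9} is a clique of size 4, and the vertices of any clique must share a bag in every tree decomposition; so some bag has ≥ 4 vertices and tw(G) ≥ 3. Therefore the treewidth is 3.

Treewidth 3.
Bags: B1 = {1, 4, 8, 10}  B2 = {4, 8, 10, 11}  B3 = {2, 4, 8, 10}  B4 = {1, 5, 8, 10}  B5 = {1, 4, 7, 8}  B6 = {1, 4, 6, 8}  B7 = {3, 4, 8, 10}  B8 = {3, 4, 8, 9}
Tree: B1–B2, B1–B3, B1–B4, B1–B5, B5–B6, B3–B7, B7–B8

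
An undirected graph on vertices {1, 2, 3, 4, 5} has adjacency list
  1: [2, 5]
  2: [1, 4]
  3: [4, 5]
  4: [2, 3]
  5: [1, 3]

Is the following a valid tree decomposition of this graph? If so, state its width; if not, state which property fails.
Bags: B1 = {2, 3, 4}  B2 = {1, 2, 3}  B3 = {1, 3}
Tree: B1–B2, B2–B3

A tree decomposition must satisfy three properties: every vertex lies in some bag; for every edge, both endpoints lie together in some bag; and for every vertex, the bags containing it form a connected subtree. Here vertex 5 appears in no bag, so the decomposition is invalid.

No — vertex 5 appears in no bag.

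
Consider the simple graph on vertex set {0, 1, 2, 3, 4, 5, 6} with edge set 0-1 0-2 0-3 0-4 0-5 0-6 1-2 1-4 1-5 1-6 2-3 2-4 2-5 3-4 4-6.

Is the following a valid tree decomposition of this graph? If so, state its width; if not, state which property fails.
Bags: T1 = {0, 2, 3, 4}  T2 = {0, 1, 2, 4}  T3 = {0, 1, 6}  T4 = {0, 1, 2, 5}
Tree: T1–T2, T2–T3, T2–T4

A tree decomposition must satisfy three properties: every vertex lies in some bag; for every edge, both endpoints lie together in some bag; and for every vertex, the bags containing it form a connected subtree. Here edge (4,6) lies in no bag, so the decomposition is invalid.

No — edge (4,6) lies in no bag.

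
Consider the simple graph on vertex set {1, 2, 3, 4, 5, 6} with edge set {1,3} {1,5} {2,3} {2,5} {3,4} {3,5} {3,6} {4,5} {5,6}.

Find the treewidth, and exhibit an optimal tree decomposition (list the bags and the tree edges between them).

Treewidth 2.
One such decomposition:
Bags: B1 = {3, 5, 6}  B2 = {1, 3, 5}  B3 = {3, 4, 5}  B4 = {2, 3, 5}
Tree: B1–B2, B2–B3, B3–B4

The largest bag has 3 vertices, giving width 2; this decomposition certifies tw(G) ≤ 2. For the lower bound, the 3 vertices {1, 3, 5} are pairwise adjacent, and any tree decomposition puts a clique entirely inside one bag — forcing width ≥ 2. Combining the bounds, tw(G) = 2.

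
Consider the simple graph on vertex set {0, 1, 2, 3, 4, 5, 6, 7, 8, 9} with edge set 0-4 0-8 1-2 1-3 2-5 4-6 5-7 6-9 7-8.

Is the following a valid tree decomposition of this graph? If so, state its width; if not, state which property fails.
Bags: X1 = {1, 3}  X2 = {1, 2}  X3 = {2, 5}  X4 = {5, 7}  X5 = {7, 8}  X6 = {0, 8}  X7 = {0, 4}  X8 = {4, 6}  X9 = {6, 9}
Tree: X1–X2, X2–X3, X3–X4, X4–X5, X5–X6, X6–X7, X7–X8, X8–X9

Yes; width 1.

Vertex coverage: the bags together contain {0, 1, 2, 3, 4, 5, 6, 7, 8, 9}, the full vertex set. Edge coverage: each edge of G has both endpoints in at least one bag. Running intersection: for every vertex, the bags containing it form a connected subtree. All three properties hold, so this is a valid tree decomposition of width max|bag| − 1 = 1, and hence tw(G) ≤ 1.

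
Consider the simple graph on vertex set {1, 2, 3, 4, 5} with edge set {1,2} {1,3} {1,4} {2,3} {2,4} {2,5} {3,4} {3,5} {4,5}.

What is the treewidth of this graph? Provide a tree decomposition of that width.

The largest bag has 4 vertices, giving width 3; this decomposition certifies tw(G) ≤ 3. For the lower bound, the 4 vertices {1, 2, 3, 4} are pairwise adjacent, and any tree decomposition puts a clique entirely inside one bag — forcing width ≥ 3. The upper and lower bounds meet at 3, so that is the treewidth.

Treewidth 3.
One such decomposition:
Bags: B1 = {2, 3, 4, 5}  B2 = {1, 2, 3, 4}
Tree: B1–B2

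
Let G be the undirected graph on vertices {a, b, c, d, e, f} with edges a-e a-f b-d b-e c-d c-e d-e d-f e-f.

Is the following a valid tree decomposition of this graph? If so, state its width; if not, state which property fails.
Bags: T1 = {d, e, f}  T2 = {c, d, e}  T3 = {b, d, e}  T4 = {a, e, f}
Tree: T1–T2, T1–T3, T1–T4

Yes; width 2.

Vertex coverage: the bags together contain {a, b, c, d, e, f}, the full vertex set. Edge coverage: each edge of G has both endpoints in at least one bag. Running intersection: for every vertex, the bags containing it form a connected subtree. All three properties hold, so this is a valid tree decomposition of width max|bag| − 1 = 2, and hence tw(G) ≤ 2.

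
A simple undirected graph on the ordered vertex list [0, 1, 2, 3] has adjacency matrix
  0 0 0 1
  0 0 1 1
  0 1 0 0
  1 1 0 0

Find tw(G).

1

A width-1 tree decomposition is:
Bags: B1 = {0, 3}  B2 = {1, 3}  B3 = {1, 2}
Tree: B1–B2, B2–B3
The largest bag has 2 vertices, giving width 1; this decomposition certifies tw(G) ≤ 1. Any graph with an edge has treewidth ≥ 1, and G has the edge 0–3. Therefore the treewidth is 1.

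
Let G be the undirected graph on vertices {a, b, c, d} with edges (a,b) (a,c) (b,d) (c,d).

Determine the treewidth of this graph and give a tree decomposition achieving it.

Each bag holds 3 vertices, so the decomposition has width 2, which upper-bounds the treewidth. Since c–a–b–d–c is a cycle in G, G is not acyclic. Forests are exactly the graphs of treewidth ≤ 1, so tw(G) ≥ 2. The upper and lower bounds meet at 2, so that is the treewidth.

Treewidth 2.
One such decomposition:
Bags: B1 = {a, b, c}  B2 = {b, c, d}
Tree: B1–B2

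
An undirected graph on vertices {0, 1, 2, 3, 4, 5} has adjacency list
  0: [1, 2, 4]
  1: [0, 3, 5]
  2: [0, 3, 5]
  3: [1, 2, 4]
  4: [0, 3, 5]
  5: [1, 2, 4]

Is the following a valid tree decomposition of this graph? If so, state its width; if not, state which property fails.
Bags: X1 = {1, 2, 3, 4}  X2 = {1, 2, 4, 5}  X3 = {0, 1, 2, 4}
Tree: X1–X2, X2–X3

Yes; width 3.

Vertex coverage: the bags together contain {0, 1, 2, 3, 4, 5}, the full vertex set. Edge coverage: each edge of G has both endpoints in at least one bag. Running intersection: for every vertex, the bags containing it form a connected subtree. All three properties hold, so this is a valid tree decomposition of width max|bag| − 1 = 3, and hence tw(G) ≤ 3.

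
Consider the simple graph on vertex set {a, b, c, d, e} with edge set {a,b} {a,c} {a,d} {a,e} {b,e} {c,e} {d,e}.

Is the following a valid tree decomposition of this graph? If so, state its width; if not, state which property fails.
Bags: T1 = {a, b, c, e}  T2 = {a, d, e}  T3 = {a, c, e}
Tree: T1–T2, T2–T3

A tree decomposition must satisfy three properties: every vertex lies in some bag; for every edge, both endpoints lie together in some bag; and for every vertex, the bags containing it form a connected subtree. Here bags containing vertex c are not connected in the tree, so the decomposition is invalid.

No — bags containing vertex c are not connected in the tree.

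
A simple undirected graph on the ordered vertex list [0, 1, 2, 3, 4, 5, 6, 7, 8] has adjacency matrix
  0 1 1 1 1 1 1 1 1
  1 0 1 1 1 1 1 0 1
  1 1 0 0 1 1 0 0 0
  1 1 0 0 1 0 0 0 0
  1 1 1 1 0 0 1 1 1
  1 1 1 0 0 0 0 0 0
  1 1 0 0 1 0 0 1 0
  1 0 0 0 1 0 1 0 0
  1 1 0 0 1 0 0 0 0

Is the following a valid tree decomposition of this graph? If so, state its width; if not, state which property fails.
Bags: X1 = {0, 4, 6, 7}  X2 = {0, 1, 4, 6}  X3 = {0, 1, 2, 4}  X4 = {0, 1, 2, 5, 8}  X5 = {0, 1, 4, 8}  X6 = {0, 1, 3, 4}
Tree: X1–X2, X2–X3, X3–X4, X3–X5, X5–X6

No — bags containing vertex 8 are not connected in the tree.

A tree decomposition must satisfy three properties: every vertex lies in some bag; for every edge, both endpoints lie together in some bag; and for every vertex, the bags containing it form a connected subtree. Here bags containing vertex 8 are not connected in the tree, so the decomposition is invalid.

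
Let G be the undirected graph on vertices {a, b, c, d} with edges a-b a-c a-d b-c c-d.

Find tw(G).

A width-2 tree decomposition is:
Bags: B1 = {a, c, d}  B2 = {a, b, c}
Tree: B1–B2
The largest bag has 3 vertices, giving width 2; this decomposition certifies tw(G) ≤ 2. For the lower bound, the 3 vertices {a, c, d} are pairwise adjacent, and any tree decomposition puts a clique entirely inside one bag — forcing width ≥ 2. The upper and lower bounds meet at 2, so that is the treewidth.

2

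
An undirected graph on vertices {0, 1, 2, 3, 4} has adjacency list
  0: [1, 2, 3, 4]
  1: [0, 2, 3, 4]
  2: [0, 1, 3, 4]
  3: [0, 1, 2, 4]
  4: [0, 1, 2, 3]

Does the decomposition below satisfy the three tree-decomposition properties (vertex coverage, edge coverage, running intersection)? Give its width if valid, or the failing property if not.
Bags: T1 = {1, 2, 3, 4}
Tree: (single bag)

A tree decomposition must satisfy three properties: every vertex lies in some bag; for every edge, both endpoints lie together in some bag; and for every vertex, the bags containing it form a connected subtree. Here vertex 0 appears in no bag, so the decomposition is invalid.

No — vertex 0 appears in no bag.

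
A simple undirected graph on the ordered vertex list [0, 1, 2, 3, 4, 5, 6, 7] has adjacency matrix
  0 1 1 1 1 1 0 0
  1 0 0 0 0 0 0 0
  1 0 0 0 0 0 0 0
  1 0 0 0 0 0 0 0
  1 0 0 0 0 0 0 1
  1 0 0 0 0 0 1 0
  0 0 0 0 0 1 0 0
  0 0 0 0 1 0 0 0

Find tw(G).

1

A width-1 tree decomposition is:
Bags: B1 = {0, 1}  B2 = {0, 5}  B3 = {0, 2}  B4 = {0, 3}  B5 = {0, 4}  B6 = {5, 6}  B7 = {4, 7}
Tree: B1–B2, B1–B3, B1–B4, B3–B5, B2–B6, B5–B7
The largest bag has 2 vertices, giving width 1; this decomposition certifies tw(G) ≤ 1. G has an edge, so its treewidth is at least 1. Therefore the treewidth is 1.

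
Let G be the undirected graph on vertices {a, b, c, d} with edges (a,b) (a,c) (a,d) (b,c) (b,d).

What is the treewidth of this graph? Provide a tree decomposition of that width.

Each bag holds 3 vertices, so the decomposition has width 2, which upper-bounds the treewidth. For the lower bound, the 3 vertices {a, b, d} are pairwise adjacent, and any tree decomposition puts a clique entirely inside one bag — forcing width ≥ 2. Combining the bounds, tw(G) = 2.

Treewidth 2.
One optimal decomposition is:
Bags: B1 = {a, b, d}  B2 = {a, b, c}
Tree: B1–B2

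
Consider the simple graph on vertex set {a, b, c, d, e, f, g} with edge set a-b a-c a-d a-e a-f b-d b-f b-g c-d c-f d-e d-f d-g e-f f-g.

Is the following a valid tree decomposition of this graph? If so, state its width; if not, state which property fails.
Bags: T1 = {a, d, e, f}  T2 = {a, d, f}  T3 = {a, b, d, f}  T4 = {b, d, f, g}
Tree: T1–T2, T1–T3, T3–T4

A tree decomposition must satisfy three properties: every vertex lies in some bag; for every edge, both endpoints lie together in some bag; and for every vertex, the bags containing it form a connected subtree. Here vertex c appears in no bag, so the decomposition is invalid.

No — vertex c appears in no bag.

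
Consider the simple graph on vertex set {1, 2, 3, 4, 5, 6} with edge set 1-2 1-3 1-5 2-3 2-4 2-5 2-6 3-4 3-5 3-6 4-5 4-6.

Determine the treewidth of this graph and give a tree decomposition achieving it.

The largest bag has 4 vertices, giving width 3; this decomposition certifies tw(G) ≤ 3. Conversely, {1, 2, 3, 5} is a clique of size 4, and the vertices of any clique must share a bag in every tree decomposition; so some bag has ≥ 4 vertices and tw(G) ≥ 3. The upper and lower bounds meet at 3, so that is the treewidth.

Treewidth 3.
One such decomposition:
Bags: B1 = {1, 2, 3, 5}  B2 = {2, 3, 4, 5}  B3 = {2, 3, 4, 6}
Tree: B1–B2, B2–B3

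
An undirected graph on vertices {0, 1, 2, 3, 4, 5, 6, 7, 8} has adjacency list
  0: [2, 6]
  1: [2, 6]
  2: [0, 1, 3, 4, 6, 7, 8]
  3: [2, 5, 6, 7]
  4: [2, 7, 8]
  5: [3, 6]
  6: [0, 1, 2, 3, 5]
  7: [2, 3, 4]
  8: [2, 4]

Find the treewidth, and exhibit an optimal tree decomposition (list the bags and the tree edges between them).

Each bag holds 3 vertices, so the decomposition has width 2, which upper-bounds the treewidth. Conversely, {2, 4, 8} is a clique of size 3, and the vertices of any clique must share a bag in every tree decomposition; so some bag has ≥ 3 vertices and tw(G) ≥ 2. Therefore the treewidth is 2.

Treewidth 2.
One optimal decomposition is:
Bags: B1 = {2, 3, 7}  B2 = {2, 4, 7}  B3 = {2, 3, 6}  B4 = {1, 2, 6}  B5 = {3, 5, 6}  B6 = {0, 2, 6}  B7 = {2, 4, 8}
Tree: B1–B2, B1–B3, B3–B4, B3–B5, B4–B6, B2–B7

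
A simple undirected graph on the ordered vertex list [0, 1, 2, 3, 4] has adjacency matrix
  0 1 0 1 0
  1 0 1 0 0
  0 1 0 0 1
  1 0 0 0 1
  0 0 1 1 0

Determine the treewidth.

2

A width-2 tree decomposition is:
Bags: B1 = {0, 1, 2}  B2 = {0, 2, 3}  B3 = {2, 3, 4}
Tree: B1–B2, B2–B3
The largest bag has 3 vertices, giving width 2; this decomposition certifies tw(G) ≤ 2. For the lower bound, G contains the cycle 2–1–0–3–4–2, so G is not a forest; only forests have treewidth ≤ 1, hence tw(G) ≥ 2. Combining the bounds, tw(G) = 2.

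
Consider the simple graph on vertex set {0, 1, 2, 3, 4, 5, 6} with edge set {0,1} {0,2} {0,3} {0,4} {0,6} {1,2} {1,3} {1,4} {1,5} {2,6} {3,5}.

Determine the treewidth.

2

A width-2 tree decomposition is:
Bags: B1 = {1, 3, 5}  B2 = {0, 1, 3}  B3 = {0, 1, 2}  B4 = {0, 2, 6}  B5 = {0, 1, 4}
Tree: B1–B2, B2–B3, B3–B4, B2–B5
Every bag has size at most 3, so the width is 3 − 1 = 2 and tw(G) ≤ 2. For the lower bound, the 3 vertices {0, 1, 2} are pairwise adjacent, and any tree decomposition puts a clique entirely inside one bag — forcing width ≥ 2. Hence tw(G) = 2 exactly.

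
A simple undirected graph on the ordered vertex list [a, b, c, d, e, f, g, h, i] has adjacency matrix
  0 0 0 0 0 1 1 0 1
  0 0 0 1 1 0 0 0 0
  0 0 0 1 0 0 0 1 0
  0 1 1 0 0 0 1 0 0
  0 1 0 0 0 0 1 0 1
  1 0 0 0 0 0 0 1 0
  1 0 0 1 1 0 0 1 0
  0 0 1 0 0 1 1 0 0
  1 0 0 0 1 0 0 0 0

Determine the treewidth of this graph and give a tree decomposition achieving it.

Treewidth 3.
One optimal decomposition is:
Bags: B1 = {a, e, f, i}  B2 = {a, e, f, g}  B3 = {e, f, g, h}  B4 = {b, e, g, h}  B5 = {b, d, g, h}  B6 = {b, c, d, h}
Tree: B1–B2, B2–B3, B3–B4, B4–B5, B5–B6

Each bag holds 4 vertices, so the decomposition has width 3, which upper-bounds the treewidth. For the lower bound: the 4 vertex sets {a,f,i}, {e}, {g}, {b,c,d,h} are disjoint, each induces a connected subgraph, and every pair is joined by at least one edge of G. Contracting each set to a single vertex therefore yields K_{4} as a minor, and since treewidth is minor-monotone, tw(G) ≥ tw(K_{4}) = 3. The upper and lower bounds meet at 3, so that is the treewidth.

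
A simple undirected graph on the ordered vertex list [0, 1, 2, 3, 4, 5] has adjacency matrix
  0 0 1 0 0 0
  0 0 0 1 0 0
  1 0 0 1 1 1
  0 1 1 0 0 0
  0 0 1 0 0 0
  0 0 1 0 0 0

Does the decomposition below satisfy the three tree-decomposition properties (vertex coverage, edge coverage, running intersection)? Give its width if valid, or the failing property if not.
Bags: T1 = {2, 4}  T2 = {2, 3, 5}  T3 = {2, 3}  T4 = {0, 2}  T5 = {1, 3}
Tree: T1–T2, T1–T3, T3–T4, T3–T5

A tree decomposition must satisfy three properties: every vertex lies in some bag; for every edge, both endpoints lie together in some bag; and for every vertex, the bags containing it form a connected subtree. Here bags containing vertex 3 are not connected in the tree, so the decomposition is invalid.

No — bags containing vertex 3 are not connected in the tree.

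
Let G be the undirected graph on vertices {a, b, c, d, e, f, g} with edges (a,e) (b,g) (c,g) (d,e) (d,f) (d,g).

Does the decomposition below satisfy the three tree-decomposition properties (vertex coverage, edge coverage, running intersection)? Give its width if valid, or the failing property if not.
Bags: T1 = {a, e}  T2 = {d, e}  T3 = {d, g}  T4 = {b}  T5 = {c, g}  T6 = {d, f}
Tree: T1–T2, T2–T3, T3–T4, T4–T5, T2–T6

No — edge (g,b) lies in no bag.

A tree decomposition must satisfy three properties: every vertex lies in some bag; for every edge, both endpoints lie together in some bag; and for every vertex, the bags containing it form a connected subtree. Here edge (g,b) lies in no bag, so the decomposition is invalid.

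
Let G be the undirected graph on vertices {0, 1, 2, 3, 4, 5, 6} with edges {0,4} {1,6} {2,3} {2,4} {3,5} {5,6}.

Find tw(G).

A width-1 tree decomposition is:
Bags: B1 = {1, 6}  B2 = {5, 6}  B3 = {3, 5}  B4 = {2, 3}  B5 = {2, 4}  B6 = {0, 4}
Tree: B1–B2, B2–B3, B3–B4, B4–B5, B5–B6
The largest bag has 2 vertices, giving width 1; this decomposition certifies tw(G) ≤ 1. Any graph with an edge has treewidth ≥ 1, and G has the edge 1–6. Combining the bounds, tw(G) = 1.

1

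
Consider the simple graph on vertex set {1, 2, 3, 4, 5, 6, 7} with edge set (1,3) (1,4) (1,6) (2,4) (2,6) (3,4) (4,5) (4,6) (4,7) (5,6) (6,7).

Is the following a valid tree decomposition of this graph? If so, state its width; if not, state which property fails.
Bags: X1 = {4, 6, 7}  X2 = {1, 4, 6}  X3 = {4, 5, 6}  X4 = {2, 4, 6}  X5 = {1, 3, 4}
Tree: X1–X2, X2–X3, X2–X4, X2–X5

Yes; width 2.

Checking the three conditions: (i) the bags cover all of {1, 2, 3, 4, 5, 6, 7}; (ii) for each edge, some bag contains both endpoints; (iii) the bags containing any fixed vertex form a subtree. All hold, so the decomposition is valid with width 3 − 1 = 2.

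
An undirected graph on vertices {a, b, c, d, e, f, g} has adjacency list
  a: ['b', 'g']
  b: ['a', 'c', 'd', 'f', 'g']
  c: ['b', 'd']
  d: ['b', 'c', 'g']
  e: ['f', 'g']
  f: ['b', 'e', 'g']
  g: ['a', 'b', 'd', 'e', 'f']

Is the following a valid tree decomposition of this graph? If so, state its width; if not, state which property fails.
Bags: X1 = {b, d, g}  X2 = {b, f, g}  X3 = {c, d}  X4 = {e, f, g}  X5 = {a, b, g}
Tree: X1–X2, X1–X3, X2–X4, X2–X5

A tree decomposition must satisfy three properties: every vertex lies in some bag; for every edge, both endpoints lie together in some bag; and for every vertex, the bags containing it form a connected subtree. Here edge (b,c) lies in no bag, so the decomposition is invalid.

No — edge (b,c) lies in no bag.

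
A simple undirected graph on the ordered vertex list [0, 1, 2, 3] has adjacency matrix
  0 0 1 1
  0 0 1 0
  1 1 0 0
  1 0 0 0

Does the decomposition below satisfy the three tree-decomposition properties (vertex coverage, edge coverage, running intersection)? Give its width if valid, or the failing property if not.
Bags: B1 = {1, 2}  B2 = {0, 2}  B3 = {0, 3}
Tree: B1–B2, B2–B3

Every vertex of G appears in some bag (union = {0, 1, 2, 3}); every edge is covered by a bag; and for each vertex v the set of bags containing v is connected in the bag tree. The decomposition is therefore valid. The largest bag has 2 vertices, so the width is 1.

Yes; width 1.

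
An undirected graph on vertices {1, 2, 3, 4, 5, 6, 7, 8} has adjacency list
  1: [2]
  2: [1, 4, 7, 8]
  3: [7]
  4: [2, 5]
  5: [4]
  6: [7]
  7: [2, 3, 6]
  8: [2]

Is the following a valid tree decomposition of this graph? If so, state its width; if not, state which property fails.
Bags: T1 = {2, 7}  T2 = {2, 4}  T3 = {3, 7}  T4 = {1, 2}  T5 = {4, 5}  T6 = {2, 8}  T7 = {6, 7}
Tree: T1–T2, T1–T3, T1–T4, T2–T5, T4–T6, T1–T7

Checking the three conditions: (i) the bags cover all of {1, 2, 3, 4, 5, 6, 7, 8}; (ii) for each edge, some bag contains both endpoints; (iii) the bags containing any fixed vertex form a subtree. All hold, so the decomposition is valid with width 2 − 1 = 1.

Yes; width 1.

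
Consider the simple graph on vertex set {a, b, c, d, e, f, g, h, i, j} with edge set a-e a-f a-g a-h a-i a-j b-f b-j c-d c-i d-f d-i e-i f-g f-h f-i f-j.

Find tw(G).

A width-2 tree decomposition is:
Bags: B1 = {d, f, i}  B2 = {a, f, i}  B3 = {a, f, g}  B4 = {a, f, h}  B5 = {a, f, j}  B6 = {a, e, i}  B7 = {c, d, i}  B8 = {b, f, j}
Tree: B1–B2, B2–B3, B2–B4, B2–B5, B2–B6, B1–B7, B5–B8
Each bag holds 3 vertices, so the decomposition has width 2, which upper-bounds the treewidth. On the other hand G contains the 3-clique {a, e, i}. A clique must lie in a single bag of any decomposition, so no decomposition can have width below 2. Combining the bounds, tw(G) = 2.

2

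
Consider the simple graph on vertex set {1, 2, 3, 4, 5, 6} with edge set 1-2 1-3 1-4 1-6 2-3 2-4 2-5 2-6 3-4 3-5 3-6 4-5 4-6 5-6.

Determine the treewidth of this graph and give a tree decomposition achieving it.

Every bag has size at most 5, so the width is 5 − 1 = 4 and tw(G) ≤ 4. On the other hand G contains the 5-clique {1, 2, 3, 4, 6}. A clique must lie in a single bag of any decomposition, so no decomposition can have width below 4. Therefore the treewidth is 4.

Treewidth 4.
One optimal decomposition is:
Bags: B1 = {2, 3, 4, 5, 6}  B2 = {1, 2, 3, 4, 6}
Tree: B1–B2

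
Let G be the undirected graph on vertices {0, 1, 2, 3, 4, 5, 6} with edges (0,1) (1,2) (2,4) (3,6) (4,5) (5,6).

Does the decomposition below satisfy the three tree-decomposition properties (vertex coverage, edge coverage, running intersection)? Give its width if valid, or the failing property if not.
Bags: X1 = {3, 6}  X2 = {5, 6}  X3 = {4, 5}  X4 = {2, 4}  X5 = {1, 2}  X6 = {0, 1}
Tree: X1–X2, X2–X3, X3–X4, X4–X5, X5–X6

Yes; width 1.

Vertex coverage: the bags together contain {0, 1, 2, 3, 4, 5, 6}, the full vertex set. Edge coverage: each edge of G has both endpoints in at least one bag. Running intersection: for every vertex, the bags containing it form a connected subtree. All three properties hold, so this is a valid tree decomposition of width max|bag| − 1 = 1, and hence tw(G) ≤ 1.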